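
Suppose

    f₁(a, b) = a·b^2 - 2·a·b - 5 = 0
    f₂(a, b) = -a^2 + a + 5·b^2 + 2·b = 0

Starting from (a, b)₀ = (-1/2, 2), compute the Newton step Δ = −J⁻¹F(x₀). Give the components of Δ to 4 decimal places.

At (-1/2, 2): F = (-5.0000, 23.2500).
Jacobian J = [[b^2 - 2·b, 2·a·b - 2·a], [-2·a + 1, 10·b + 2]].
At the point, J = [[0.0000, -1.0000], [2.0000, 22.0000]] (det J = 2.0000).
Solving J·Δ = −F gives Δ = (43.3750, -5.0000).

(43.3750, -5.0000)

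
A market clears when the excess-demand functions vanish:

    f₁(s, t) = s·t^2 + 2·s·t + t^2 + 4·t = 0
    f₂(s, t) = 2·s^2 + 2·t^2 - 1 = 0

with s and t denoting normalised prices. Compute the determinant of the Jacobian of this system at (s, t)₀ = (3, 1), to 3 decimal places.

-204.000

J = [[t^2 + 2·t, 2·s·t + 2·s + 2·t + 4], [4·s, 4·t]].
At the point, J = [[3.000, 18.000], [12.000, 4.000]].
det J = -204.000.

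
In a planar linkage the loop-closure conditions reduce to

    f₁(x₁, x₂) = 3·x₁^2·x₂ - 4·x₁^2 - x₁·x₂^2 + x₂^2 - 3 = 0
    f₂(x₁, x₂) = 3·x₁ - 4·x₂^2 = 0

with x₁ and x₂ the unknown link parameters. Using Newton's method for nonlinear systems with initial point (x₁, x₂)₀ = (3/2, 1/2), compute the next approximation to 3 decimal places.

(0.429, 0.571)

At (3/2, 1/2): F = (-8.750, 3.500).
Jacobian J = [[6·x₁·x₂ - 8·x₁ - x₂^2, 3·x₁^2 - 2·x₁·x₂ + 2·x₂], [3, -8·x₂]].
At the point, J = [[-7.750, 6.250], [3.000, -4.000]] (det J = 12.250).
Solving J·Δ = −F gives Δ = (-1.071, 0.071).
Then the next iterate is (x₁, x₂)₁ = (0.429, 0.571).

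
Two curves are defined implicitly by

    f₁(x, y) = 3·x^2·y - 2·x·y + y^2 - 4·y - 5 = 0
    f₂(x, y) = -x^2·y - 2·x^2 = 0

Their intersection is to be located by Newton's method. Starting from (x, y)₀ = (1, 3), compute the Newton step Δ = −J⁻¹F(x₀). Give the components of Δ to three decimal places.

At (1, 3): F = (-5.000, -5.000).
Jacobian J = [[6·x·y - 2·y, 3·x^2 - 2·x + 2·y - 4], [-2·x·y - 4·x, -x^2]].
At the point, J = [[12.000, 3.000], [-10.000, -1.000]] (det J = 18.000).
Solving J·Δ = −F gives Δ = (-1.111, 6.111).

(-1.111, 6.111)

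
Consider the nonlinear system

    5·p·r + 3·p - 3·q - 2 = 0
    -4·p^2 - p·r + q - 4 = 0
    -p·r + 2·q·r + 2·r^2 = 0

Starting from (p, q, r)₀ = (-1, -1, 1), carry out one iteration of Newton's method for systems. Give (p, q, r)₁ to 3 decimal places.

(2.000, -42.000, 29.000)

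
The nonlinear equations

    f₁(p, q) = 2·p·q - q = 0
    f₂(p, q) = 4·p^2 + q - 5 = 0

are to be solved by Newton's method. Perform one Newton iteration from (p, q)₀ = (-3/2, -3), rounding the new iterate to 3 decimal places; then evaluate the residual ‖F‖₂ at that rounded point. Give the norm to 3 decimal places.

At (-3/2, -3): F = (12.000, 1.000).
Jacobian J = [[2·q, 2·p - 1], [8·p, 1]].
At the point, J = [[-6.000, -4.000], [-12.000, 1.000]] (det J = -54.000).
Solving J·Δ = −F gives Δ = (0.296, 2.556).
Then the next iterate is (p, q)₁ = (-1.204, -0.444).
Re-evaluating at (-1.204, -0.444): F = (1.51315, 0.35446), so ‖F‖₂ = 1.554.

1.554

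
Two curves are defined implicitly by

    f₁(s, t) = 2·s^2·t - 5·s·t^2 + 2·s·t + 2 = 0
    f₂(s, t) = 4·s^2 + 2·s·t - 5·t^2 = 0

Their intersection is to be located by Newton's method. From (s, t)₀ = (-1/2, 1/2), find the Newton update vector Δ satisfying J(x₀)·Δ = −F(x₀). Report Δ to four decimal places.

(0.9444, -0.5972)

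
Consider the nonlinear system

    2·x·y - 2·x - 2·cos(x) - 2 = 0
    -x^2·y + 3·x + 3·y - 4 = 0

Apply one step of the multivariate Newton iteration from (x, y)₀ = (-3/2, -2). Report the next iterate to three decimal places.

(-3.157, 4.703)

At (-3/2, -2): F = (6.85853, -10.000).
Jacobian J = [[2·y + 2·sin(x) - 2, 2·x], [-2·x·y + 3, -x^2 + 3]].
At the point, J = [[-7.99499, -3.000], [-3.000, 0.750]] (det J = -14.99624).
Solving J·Δ = −F gives Δ = (-1.657, 6.703).
Then the next iterate is (x, y)₁ = (-3.157, 4.703).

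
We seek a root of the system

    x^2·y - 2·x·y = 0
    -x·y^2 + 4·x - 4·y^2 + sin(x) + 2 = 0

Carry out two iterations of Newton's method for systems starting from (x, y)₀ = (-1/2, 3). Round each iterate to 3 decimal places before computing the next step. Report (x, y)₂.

(-0.151, 0.807)

At (-1/2, 3): F = (3.750, -31.97943).
Jacobian J = [[2·x·y - 2·y, x^2 - 2·x], [-y^2 + cos(x) + 4, -2·x·y - 8·y]].
At the point, J = [[-9.000, 1.250], [-4.12242, -21.000]] (det J = 194.15302).
Solving J·Δ = −F gives Δ = (0.200, -1.562).
Then the next iterate is (x, y)₁ = (-0.300, 1.438).
Round to (-0.300, 1.438) and repeat: F = (0.99222, -7.14654), J = [[-3.73880, 0.690], [2.88749, -10.64120]].
Δ = (0.149, -0.631), so (x, y)₂ = (-0.151, 0.807).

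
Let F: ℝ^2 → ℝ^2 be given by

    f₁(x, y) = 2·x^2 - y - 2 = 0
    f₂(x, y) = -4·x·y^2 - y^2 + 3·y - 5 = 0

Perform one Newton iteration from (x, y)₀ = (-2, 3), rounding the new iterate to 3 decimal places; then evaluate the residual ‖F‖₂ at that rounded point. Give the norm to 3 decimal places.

At (-2, 3): F = (3.000, 67.000).
Jacobian J = [[4·x, -1], [-4·y^2, -8·x·y - 2·y + 3]].
At the point, J = [[-8.000, -1.000], [-36.000, 45.000]] (det J = -396.000).
Solving J·Δ = −F gives Δ = (0.510, -1.081).
Then the next iterate is (x, y)₁ = (-1.490, 1.919).
Re-evaluating at (-1.490, 1.919): F = (0.52120, 19.02250), so ‖F‖₂ = 19.030.

19.030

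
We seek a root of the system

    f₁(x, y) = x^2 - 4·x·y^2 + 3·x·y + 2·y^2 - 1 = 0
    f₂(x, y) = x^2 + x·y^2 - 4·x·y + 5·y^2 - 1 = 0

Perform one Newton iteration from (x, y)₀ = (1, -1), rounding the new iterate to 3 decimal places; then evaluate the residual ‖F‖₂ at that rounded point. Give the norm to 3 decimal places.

2.961

At (1, -1): F = (-5.000, 10.000).
Jacobian J = [[2·x - 4·y^2 + 3·y, -8·x·y + 3·x + 4·y], [2·x + y^2 - 4·y, 2·x·y - 4·x + 10·y]].
At the point, J = [[-5.000, 7.000], [7.000, -16.000]] (det J = 31.000).
Solving J·Δ = −F gives Δ = (-0.323, 0.484).
Then the next iterate is (x, y)₁ = (0.677, -0.516).
Re-evaluating at (0.677, -0.516): F = (-1.77818, 2.36719), so ‖F‖₂ = 2.961.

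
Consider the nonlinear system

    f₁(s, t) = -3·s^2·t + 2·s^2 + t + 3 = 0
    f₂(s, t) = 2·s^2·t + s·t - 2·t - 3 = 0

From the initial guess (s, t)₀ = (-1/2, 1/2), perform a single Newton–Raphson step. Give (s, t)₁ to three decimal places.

At (-1/2, 1/2): F = (3.625, -4.000).
Jacobian J = [[-6·s·t + 4·s, -3·s^2 + 1], [4·s·t + t, 2·s^2 + s - 2]].
At the point, J = [[-0.500, 0.250], [-0.500, -2.000]] (det J = 1.125).
Solving J·Δ = −F gives Δ = (5.556, -3.389).
Then the next iterate is (s, t)₁ = (5.056, -2.889).

(5.056, -2.889)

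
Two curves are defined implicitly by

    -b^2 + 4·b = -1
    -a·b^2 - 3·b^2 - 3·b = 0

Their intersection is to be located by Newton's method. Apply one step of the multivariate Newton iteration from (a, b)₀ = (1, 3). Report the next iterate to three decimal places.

At (1, 3): F = (4.000, -45.000).
Jacobian J = [[0, -2·b + 4], [-b^2, -2·a·b - 6·b - 3]].
At the point, J = [[0.000, -2.000], [-9.000, -27.000]] (det J = -18.000).
Solving J·Δ = −F gives Δ = (-11.000, 2.000).
Then the next iterate is (a, b)₁ = (-10.000, 5.000).

(-10.000, 5.000)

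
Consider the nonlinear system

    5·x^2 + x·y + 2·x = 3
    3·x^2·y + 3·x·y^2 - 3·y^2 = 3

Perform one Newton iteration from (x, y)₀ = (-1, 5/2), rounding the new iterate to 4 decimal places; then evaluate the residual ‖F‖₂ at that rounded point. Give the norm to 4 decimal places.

At (-1, 5/2): F = (-2.5000, -33.0000).
Jacobian J = [[10·x + y + 2, x], [6·x·y + 3·y^2, 3·x^2 + 6·x·y - 6·y]].
At the point, J = [[-5.5000, -1.0000], [3.7500, -27.0000]] (det J = 152.2500).
Solving J·Δ = −F gives Δ = (-0.2266, -1.2537).
Then the next iterate is (x, y)₁ = (-1.2266, 1.2463).
Re-evaluating at (-1.2266, 1.2463): F = (0.540826, -7.750138), so ‖F‖₂ = 7.7690.

7.7690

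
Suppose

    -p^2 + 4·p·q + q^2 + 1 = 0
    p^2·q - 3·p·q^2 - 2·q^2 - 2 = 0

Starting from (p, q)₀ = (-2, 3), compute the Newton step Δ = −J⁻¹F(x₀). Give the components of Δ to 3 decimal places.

At (-2, 3): F = (-18.000, 46.000).
Jacobian J = [[-2·p + 4·q, 4·p + 2·q], [2·p·q - 3·q^2, p^2 - 6·p·q - 4·q]].
At the point, J = [[16.000, -2.000], [-39.000, 28.000]] (det J = 370.000).
Solving J·Δ = −F gives Δ = (1.114, -0.092).

(1.114, -0.092)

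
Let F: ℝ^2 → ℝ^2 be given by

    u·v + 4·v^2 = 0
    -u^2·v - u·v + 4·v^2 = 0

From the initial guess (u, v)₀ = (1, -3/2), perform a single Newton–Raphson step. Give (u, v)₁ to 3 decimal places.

At (1, -3/2): F = (7.500, 12.000).
Jacobian J = [[v, u + 8·v], [-2·u·v - v, -u^2 - u + 8·v]].
At the point, J = [[-1.500, -11.000], [4.500, -14.000]] (det J = 70.500).
Solving J·Δ = −F gives Δ = (-0.383, 0.734).
Then the next iterate is (u, v)₁ = (0.617, -0.766).

(0.617, -0.766)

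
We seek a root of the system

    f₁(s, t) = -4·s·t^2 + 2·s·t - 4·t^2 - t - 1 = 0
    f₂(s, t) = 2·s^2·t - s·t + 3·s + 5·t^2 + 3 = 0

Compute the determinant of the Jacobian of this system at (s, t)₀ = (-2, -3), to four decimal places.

1710.0000

J = [[-4·t^2 + 2·t, -8·s·t + 2·s - 8·t - 1], [4·s·t - t + 3, 2·s^2 - s + 10·t]].
At the point, J = [[-42.0000, -29.0000], [30.0000, -20.0000]].
det J = 1710.0000.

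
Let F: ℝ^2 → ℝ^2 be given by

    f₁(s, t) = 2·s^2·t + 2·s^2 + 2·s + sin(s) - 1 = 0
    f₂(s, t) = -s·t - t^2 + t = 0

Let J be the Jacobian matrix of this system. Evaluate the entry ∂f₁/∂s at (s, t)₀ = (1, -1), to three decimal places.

∂f₁/∂s = 4·s·t + 4·s + cos(s) + 2.
At (1, -1) this is 2.540.

2.540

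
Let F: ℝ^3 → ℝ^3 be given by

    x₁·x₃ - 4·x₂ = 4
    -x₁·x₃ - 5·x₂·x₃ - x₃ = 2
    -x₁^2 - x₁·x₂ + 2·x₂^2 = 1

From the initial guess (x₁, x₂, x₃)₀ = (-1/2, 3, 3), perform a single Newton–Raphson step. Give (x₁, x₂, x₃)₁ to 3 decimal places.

(3.762, 2.222, -0.201)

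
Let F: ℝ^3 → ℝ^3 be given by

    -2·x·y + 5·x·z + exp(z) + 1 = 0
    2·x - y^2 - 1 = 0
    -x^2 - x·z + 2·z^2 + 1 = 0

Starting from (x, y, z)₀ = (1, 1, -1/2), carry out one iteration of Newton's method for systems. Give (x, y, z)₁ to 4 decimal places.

(0.8899, 0.8899, -0.1116)

At (1, 1, -1/2): F = (-2.893469, 0.0000, 1.0000).
Jacobian J = [[-2·y + 5·z, -2·x, 5·x + exp(z)], [2, -2·y, 0], [-2·x - z, 0, -x + 4·z]].
At the point, J = [[-4.5000, -2.0000, 5.606531], [2.0000, -2.0000, 0.0000], [-1.5000, 0.0000, -3.0000]] (det J = -55.819592).
Solving J·Δ = −F gives Δ = (-0.1101, -0.1101, 0.3884).
Then the next iterate is (x, y, z)₁ = (0.8899, 0.8899, -0.1116).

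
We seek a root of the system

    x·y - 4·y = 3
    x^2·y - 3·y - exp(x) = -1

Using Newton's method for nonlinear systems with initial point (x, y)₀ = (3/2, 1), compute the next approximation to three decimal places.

(0.051, -1.780)

At (3/2, 1): F = (-5.500, -4.23169).
Jacobian J = [[y, x - 4], [2·x·y - exp(x), x^2 - 3]].
At the point, J = [[1.000, -2.500], [-1.48169, -0.750]] (det J = -4.45422).
Solving J·Δ = −F gives Δ = (-1.449, -2.780).
Then the next iterate is (x, y)₁ = (0.051, -1.780).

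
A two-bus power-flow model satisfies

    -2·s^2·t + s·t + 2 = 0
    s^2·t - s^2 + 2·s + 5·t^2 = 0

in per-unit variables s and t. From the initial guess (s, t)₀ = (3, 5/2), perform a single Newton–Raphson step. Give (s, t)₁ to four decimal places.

At (3, 5/2): F = (-35.5000, 50.7500).
Jacobian J = [[-4·s·t + t, -2·s^2 + s], [2·s·t - 2·s + 2, s^2 + 10·t]].
At the point, J = [[-27.5000, -15.0000], [11.0000, 34.0000]] (det J = -770.0000).
Solving J·Δ = −F gives Δ = (-0.5789, -1.3054).
Then the next iterate is (s, t)₁ = (2.4211, 1.1946).

(2.4211, 1.1946)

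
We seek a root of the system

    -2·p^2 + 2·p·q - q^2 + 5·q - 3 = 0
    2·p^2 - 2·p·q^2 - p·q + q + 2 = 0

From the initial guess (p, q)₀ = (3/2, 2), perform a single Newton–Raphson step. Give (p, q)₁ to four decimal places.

(2.2378, 1.2439)

At (3/2, 2): F = (4.5000, -6.5000).
Jacobian J = [[-4·p + 2·q, 2·p - 2·q + 5], [4·p - 2·q^2 - q, -4·p·q - p + 1]].
At the point, J = [[-2.0000, 4.0000], [-4.0000, -12.5000]] (det J = 41.0000).
Solving J·Δ = −F gives Δ = (0.7378, -0.7561).
Then the next iterate is (p, q)₁ = (2.2378, 1.2439).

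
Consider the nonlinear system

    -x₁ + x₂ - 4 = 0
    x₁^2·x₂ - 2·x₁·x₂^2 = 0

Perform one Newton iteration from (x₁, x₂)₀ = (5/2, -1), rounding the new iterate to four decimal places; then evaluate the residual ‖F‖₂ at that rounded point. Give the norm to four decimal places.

75.3746

At (5/2, -1): F = (-7.5000, -11.2500).
Jacobian J = [[-1, 1], [2·x₁·x₂ - 2·x₂^2, x₁^2 - 4·x₁·x₂]].
At the point, J = [[-1.0000, 1.0000], [-7.0000, 16.2500]] (det J = -9.2500).
Solving J·Δ = −F gives Δ = (-11.9595, -4.4595).
Then the next iterate is (x₁, x₂)₁ = (-9.4595, -5.4595).
Re-evaluating at (-9.4595, -5.4595): F = (0.0000, 75.374623), so ‖F‖₂ = 75.3746.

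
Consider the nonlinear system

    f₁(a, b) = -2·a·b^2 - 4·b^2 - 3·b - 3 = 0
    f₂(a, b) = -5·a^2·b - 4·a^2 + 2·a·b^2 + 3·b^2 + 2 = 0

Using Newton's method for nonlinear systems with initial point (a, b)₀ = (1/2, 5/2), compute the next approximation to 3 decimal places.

At (1/2, 5/2): F = (-41.750, 22.875).
Jacobian J = [[-2·b^2, -4·a·b - 8·b - 3], [-10·a·b - 8·a + 2·b^2, -5·a^2 + 4·a·b + 6·b]].
At the point, J = [[-12.500, -28.000], [-4.000, 18.750]] (det J = -346.375).
Solving J·Δ = −F gives Δ = (-0.411, -1.308).
Then the next iterate is (a, b)₁ = (0.089, 1.192).

(0.089, 1.192)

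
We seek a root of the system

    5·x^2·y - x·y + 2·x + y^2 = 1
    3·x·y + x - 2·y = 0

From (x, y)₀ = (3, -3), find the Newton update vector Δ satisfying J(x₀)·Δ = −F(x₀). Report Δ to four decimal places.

(-0.4430, 2.0651)

At (3, -3): F = (-112.0000, -18.0000).
Jacobian J = [[10·x·y - y + 2, 5·x^2 - x + 2·y], [3·y + 1, 3·x - 2]].
At the point, J = [[-85.0000, 36.0000], [-8.0000, 7.0000]] (det J = -307.0000).
Solving J·Δ = −F gives Δ = (-0.4430, 2.0651).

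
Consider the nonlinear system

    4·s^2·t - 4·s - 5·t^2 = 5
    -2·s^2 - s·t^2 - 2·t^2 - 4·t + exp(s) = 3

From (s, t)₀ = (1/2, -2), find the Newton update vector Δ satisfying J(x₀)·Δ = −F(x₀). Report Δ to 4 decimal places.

(4.8059, 4.1272)

At (1/2, -2): F = (-29.0000, -3.851279).
Jacobian J = [[8·s·t - 4, 4·s^2 - 10·t], [-4·s - t^2 + exp(s), -2·s·t - 4·t - 4]].
At the point, J = [[-12.0000, 21.0000], [-4.351279, 6.0000]] (det J = 19.376853).
Solving J·Δ = −F gives Δ = (4.8059, 4.1272).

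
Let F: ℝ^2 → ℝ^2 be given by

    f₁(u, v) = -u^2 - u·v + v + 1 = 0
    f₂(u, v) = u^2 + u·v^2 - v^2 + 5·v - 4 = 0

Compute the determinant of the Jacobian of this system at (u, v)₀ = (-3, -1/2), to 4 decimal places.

J = [[-2·u - v, -u + 1], [2·u + v^2, 2·u·v - 2·v + 5]].
At the point, J = [[6.5000, 4.0000], [-5.7500, 9.0000]].
det J = 81.5000.

81.5000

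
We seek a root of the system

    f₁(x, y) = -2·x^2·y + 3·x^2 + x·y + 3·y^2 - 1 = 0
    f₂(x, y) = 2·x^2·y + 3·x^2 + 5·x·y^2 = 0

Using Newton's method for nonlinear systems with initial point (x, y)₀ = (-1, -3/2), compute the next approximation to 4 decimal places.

(-0.0450, -1.4702)

At (-1, -3/2): F = (13.2500, -11.2500).
Jacobian J = [[-4·x·y + 6·x + y, -2·x^2 + x + 6·y], [4·x·y + 6·x + 5·y^2, 2·x^2 + 10·x·y]].
At the point, J = [[-13.5000, -12.0000], [11.2500, 17.0000]] (det J = -94.5000).
Solving J·Δ = −F gives Δ = (0.9550, 0.0298).
Then the next iterate is (x, y)₁ = (-0.0450, -1.4702).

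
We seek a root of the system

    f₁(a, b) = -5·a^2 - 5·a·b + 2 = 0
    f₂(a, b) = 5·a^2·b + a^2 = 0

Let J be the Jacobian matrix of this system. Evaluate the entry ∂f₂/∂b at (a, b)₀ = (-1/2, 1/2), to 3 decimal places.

∂f₂/∂b = 5·a^2.
At (-1/2, 1/2) this is 1.250.

1.250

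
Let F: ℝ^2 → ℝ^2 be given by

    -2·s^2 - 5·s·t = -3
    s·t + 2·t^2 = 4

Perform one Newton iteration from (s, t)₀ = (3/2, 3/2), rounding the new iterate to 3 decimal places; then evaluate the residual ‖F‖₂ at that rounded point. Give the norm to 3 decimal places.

At (3/2, 3/2): F = (-12.750, 2.750).
Jacobian J = [[-4·s - 5·t, -5·s], [t, s + 4·t]].
At the point, J = [[-13.500, -7.500], [1.500, 7.500]] (det J = -90.000).
Solving J·Δ = −F gives Δ = (-0.833, -0.200).
Then the next iterate is (s, t)₁ = (0.667, 1.300).
Re-evaluating at (0.667, 1.300): F = (-2.22528, 0.24710), so ‖F‖₂ = 2.239.

2.239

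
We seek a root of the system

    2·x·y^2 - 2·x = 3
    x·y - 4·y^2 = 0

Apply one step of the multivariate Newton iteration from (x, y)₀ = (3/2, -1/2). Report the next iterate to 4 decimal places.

At (3/2, -1/2): F = (-5.2500, -1.7500).
Jacobian J = [[2·y^2 - 2, 4·x·y], [y, x - 8·y]].
At the point, J = [[-1.5000, -3.0000], [-0.5000, 5.5000]] (det J = -9.7500).
Solving J·Δ = −F gives Δ = (-3.5000, 0.0000).
Then the next iterate is (x, y)₁ = (-2.0000, -0.5000).

(-2.0000, -0.5000)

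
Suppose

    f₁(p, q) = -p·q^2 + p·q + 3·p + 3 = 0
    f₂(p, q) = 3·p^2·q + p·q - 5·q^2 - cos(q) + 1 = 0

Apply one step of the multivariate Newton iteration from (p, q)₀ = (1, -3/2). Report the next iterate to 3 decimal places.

At (1, -3/2): F = (2.250, -16.32074).
Jacobian J = [[-q^2 + q + 3, -2·p·q + p], [6·p·q + q, 3·p^2 + p - 10·q + sin(q)]].
At the point, J = [[-0.750, 4.000], [-10.500, 18.00251]] (det J = 28.49812).
Solving J·Δ = −F gives Δ = (-3.712, -1.259).
Then the next iterate is (p, q)₁ = (-2.712, -2.759).

(-2.712, -2.759)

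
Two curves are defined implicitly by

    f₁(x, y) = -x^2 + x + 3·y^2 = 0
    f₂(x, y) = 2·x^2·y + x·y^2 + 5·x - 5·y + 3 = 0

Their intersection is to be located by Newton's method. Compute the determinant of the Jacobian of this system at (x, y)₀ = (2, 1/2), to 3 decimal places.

-42.750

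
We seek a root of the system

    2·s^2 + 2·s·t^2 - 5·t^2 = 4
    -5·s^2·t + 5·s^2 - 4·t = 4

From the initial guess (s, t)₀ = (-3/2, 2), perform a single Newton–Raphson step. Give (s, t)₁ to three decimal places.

(-0.914, 1.052)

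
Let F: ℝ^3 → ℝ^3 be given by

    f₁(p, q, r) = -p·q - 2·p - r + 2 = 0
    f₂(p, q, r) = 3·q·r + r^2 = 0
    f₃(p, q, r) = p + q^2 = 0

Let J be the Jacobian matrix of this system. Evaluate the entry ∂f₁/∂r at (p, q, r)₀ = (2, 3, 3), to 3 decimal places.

∂f₁/∂r = -1.
At (2, 3, 3) this is -1.000.

-1.000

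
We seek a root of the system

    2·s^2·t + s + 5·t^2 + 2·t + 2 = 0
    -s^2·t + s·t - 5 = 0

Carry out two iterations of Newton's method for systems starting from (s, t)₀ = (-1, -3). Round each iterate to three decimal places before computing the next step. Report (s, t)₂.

At (-1, -3): F = (34.000, 1.000).
Jacobian J = [[4·s·t + 1, 2·s^2 + 10·t + 2], [-2·s·t + t, -s^2 + s]].
At the point, J = [[13.000, -26.000], [-9.000, -2.000]] (det J = -260.000).
Solving J·Δ = −F gives Δ = (-0.162, 1.227).
Then the next iterate is (s, t)₁ = (-1.162, -1.773).
Round to (-1.162, -1.773) and repeat: F = (8.22168, -0.54579), J = [[9.24090, -13.02951], [-5.89345, -2.51224]].
Δ = (-0.278, 0.434), so (s, t)₂ = (-1.440, -1.339).

(-1.440, -1.339)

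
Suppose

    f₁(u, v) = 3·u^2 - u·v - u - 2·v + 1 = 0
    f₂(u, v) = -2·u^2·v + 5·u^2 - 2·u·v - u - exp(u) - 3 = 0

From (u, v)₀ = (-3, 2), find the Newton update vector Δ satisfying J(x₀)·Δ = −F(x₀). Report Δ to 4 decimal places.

At (-3, 2): F = (33.0000, 20.950213).
Jacobian J = [[6·u - v - 1, -u - 2], [-4·u·v + 10·u - 2·v - exp(u) - 1, -2·u^2 - 2·u]].
At the point, J = [[-21.0000, 1.0000], [-11.049787, -12.0000]] (det J = 263.049787).
Solving J·Δ = −F gives Δ = (1.5851, 0.2863).

(1.5851, 0.2863)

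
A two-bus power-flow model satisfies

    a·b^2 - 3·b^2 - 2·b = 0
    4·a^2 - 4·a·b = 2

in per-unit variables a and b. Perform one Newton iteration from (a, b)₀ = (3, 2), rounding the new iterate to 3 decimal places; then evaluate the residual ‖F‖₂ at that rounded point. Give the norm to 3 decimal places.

292.574

At (3, 2): F = (-4.000, 10.000).
Jacobian J = [[b^2, 2·a·b - 6·b - 2], [8·a - 4·b, -4·a]].
At the point, J = [[4.000, -2.000], [16.000, -12.000]] (det J = -16.000).
Solving J·Δ = −F gives Δ = (4.250, 6.500).
Then the next iterate is (a, b)₁ = (7.250, 8.500).
Re-evaluating at (7.250, 8.500): F = (290.06250, -38.250), so ‖F‖₂ = 292.574.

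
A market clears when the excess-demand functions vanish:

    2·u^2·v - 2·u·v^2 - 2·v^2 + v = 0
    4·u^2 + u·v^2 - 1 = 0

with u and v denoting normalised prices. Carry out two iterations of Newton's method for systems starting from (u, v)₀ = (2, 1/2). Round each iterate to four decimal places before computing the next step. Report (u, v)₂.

(0.6341, 0.4512)

At (2, 1/2): F = (3.0000, 15.5000).
Jacobian J = [[4·u·v - 2·v^2, 2·u^2 - 4·u·v - 4·v + 1], [8·u + v^2, 2·u·v]].
At the point, J = [[3.5000, 3.0000], [16.2500, 2.0000]] (det J = -41.7500).
Solving J·Δ = −F gives Δ = (-0.9701, 0.1317).
Then the next iterate is (u, v)₁ = (1.0299, 0.6317).
Round to (1.0299, 0.6317) and repeat: F = (0.351738, 3.653752), J = [[1.804262, -2.007763], [8.638245, 1.301176]].
Δ = (-0.3958, -0.1805), so (u, v)₂ = (0.6341, 0.4512).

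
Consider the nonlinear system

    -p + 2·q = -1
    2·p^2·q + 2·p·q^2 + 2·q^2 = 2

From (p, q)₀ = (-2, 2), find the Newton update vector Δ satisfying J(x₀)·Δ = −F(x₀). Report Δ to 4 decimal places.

(0.7500, -3.1250)

At (-2, 2): F = (7.0000, 6.0000).
Jacobian J = [[-1, 2], [4·p·q + 2·q^2, 2·p^2 + 4·p·q + 4·q]].
At the point, J = [[-1.0000, 2.0000], [-8.0000, 0.0000]] (det J = 16.0000).
Solving J·Δ = −F gives Δ = (0.7500, -3.1250).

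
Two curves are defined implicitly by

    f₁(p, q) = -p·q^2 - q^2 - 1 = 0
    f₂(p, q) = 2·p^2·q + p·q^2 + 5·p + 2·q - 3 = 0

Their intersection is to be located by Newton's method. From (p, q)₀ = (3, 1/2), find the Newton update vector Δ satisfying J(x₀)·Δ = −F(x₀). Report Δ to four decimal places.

(-1.1465, -0.4283)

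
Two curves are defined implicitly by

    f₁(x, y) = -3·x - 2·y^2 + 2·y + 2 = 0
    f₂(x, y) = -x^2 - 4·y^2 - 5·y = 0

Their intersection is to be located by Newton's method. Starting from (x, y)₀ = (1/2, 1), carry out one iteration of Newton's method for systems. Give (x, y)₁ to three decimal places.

(1.176, 0.236)

At (1/2, 1): F = (0.500, -9.250).
Jacobian J = [[-3, -4·y + 2], [-2·x, -8·y - 5]].
At the point, J = [[-3.000, -2.000], [-1.000, -13.000]] (det J = 37.000).
Solving J·Δ = −F gives Δ = (0.676, -0.764).
Then the next iterate is (x, y)₁ = (1.176, 0.236).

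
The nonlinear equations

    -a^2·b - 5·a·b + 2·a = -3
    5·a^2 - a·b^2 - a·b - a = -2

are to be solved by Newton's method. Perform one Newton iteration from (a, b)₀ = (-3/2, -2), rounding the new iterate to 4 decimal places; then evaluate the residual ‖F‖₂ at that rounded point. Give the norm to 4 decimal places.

6.1740

At (-3/2, -2): F = (-10.5000, 17.7500).
Jacobian J = [[-2·a·b - 5·b + 2, -a^2 - 5·a], [10·a - b^2 - b - 1, -2·a·b - a]].
At the point, J = [[6.0000, 5.2500], [-18.0000, -4.5000]] (det J = 67.5000).
Solving J·Δ = −F gives Δ = (0.6806, 1.2222).
Then the next iterate is (a, b)₁ = (-0.8194, -0.7778).
Re-evaluating at (-0.8194, -0.7778): F = (-1.303219, 6.034867), so ‖F‖₂ = 6.1740.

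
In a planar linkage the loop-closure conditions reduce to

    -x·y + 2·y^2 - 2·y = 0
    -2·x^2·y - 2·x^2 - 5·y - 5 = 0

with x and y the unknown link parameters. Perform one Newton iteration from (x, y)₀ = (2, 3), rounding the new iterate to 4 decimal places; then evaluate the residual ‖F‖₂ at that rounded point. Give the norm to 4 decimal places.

18.2734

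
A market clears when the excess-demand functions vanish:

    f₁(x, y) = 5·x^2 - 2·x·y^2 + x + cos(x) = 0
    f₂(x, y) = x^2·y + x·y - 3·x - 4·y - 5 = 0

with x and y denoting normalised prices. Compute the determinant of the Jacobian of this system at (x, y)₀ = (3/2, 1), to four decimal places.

J = [[10·x - 2·y^2 - sin(x) + 1, -4·x·y], [2·x·y + y - 3, x^2 + x - 4]].
At the point, J = [[13.002505, -6.0000], [1.0000, -0.2500]].
det J = 2.7494.

2.7494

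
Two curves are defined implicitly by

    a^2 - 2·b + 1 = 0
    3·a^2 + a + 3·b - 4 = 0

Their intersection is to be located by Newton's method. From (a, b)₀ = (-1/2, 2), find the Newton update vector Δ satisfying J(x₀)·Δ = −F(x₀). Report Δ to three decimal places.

(-0.536, -1.107)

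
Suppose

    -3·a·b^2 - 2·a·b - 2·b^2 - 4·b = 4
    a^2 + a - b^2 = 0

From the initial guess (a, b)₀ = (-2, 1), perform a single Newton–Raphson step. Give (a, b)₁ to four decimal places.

(-1.7647, 1.1471)

At (-2, 1): F = (0.0000, 1.0000).
Jacobian J = [[-3·b^2 - 2·b, -6·a·b - 2·a - 4·b - 4], [2·a + 1, -2·b]].
At the point, J = [[-5.0000, 8.0000], [-3.0000, -2.0000]] (det J = 34.0000).
Solving J·Δ = −F gives Δ = (0.2353, 0.1471).
Then the next iterate is (a, b)₁ = (-1.7647, 1.1471).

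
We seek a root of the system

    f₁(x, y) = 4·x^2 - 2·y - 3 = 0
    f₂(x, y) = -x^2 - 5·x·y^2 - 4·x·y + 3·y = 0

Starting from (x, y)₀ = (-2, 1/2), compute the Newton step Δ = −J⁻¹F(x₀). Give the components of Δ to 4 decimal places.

(0.7773, -0.2182)

At (-2, 1/2): F = (12.0000, 4.0000).
Jacobian J = [[8·x, -2], [-2·x - 5·y^2 - 4·y, -10·x·y - 4·x + 3]].
At the point, J = [[-16.0000, -2.0000], [0.7500, 21.0000]] (det J = -334.5000).
Solving J·Δ = −F gives Δ = (0.7773, -0.2182).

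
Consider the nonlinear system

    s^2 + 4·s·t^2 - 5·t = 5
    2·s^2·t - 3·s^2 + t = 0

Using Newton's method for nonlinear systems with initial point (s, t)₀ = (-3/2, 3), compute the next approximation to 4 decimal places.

At (-3/2, 3): F = (-71.7500, 9.7500).
Jacobian J = [[2·s + 4·t^2, 8·s·t - 5], [4·s·t - 6·s, 2·s^2 + 1]].
At the point, J = [[33.0000, -41.0000], [-9.0000, 5.5000]] (det J = -187.5000).
Solving J·Δ = −F gives Δ = (0.0273, -1.7280).
Then the next iterate is (s, t)₁ = (-1.4727, 1.2720).

(-1.4727, 1.2720)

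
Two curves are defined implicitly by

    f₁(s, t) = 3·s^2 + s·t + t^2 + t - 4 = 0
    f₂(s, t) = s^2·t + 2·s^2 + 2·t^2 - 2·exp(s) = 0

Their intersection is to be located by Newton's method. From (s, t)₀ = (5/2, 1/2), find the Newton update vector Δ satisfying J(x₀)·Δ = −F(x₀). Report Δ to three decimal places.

At (5/2, 1/2): F = (16.750, -8.23999).
Jacobian J = [[6·s + t, s + 2·t + 1], [2·s·t + 4·s - 2·exp(s), s^2 + 4·t]].
At the point, J = [[15.500, 4.500], [-11.86499, 8.250]] (det J = 181.26745).
Solving J·Δ = −F gives Δ = (-0.967, -0.392).

(-0.967, -0.392)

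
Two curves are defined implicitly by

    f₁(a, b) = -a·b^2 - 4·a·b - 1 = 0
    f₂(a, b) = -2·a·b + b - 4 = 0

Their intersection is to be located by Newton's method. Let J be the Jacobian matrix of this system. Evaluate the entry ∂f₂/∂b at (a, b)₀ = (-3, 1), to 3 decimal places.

7.000

∂f₂/∂b = -2·a + 1.
At (-3, 1) this is 7.000.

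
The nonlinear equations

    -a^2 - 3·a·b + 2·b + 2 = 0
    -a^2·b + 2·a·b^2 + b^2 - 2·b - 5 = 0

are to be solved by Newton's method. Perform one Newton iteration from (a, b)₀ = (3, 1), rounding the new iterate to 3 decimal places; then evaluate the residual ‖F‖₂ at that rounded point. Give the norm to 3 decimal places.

At (3, 1): F = (-14.000, -9.000).
Jacobian J = [[-2·a - 3·b, -3·a + 2], [-2·a·b + 2·b^2, -a^2 + 4·a·b + 2·b - 2]].
At the point, J = [[-9.000, -7.000], [-4.000, 3.000]] (det J = -55.000).
Solving J·Δ = −F gives Δ = (-1.909, 0.455).
Then the next iterate is (a, b)₁ = (1.091, 1.455).
Re-evaluating at (1.091, 1.455): F = (-1.04250, -2.90549), so ‖F‖₂ = 3.087.

3.087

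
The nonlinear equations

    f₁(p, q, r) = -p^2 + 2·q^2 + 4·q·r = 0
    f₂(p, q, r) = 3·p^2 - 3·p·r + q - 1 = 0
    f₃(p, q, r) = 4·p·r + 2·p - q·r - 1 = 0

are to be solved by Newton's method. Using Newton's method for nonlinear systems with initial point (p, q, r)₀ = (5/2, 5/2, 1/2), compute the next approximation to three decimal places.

At (5/2, 5/2, 1/2): F = (11.250, 16.500, 7.750).
Jacobian J = [[-2·p, 4·q + 4·r, 4·q], [6·p - 3·r, 1, -3·p], [4·r + 2, -r, 4·p - q]].
At the point, J = [[-5.000, 12.000, 10.000], [13.500, 1.000, -7.500], [4.000, -0.500, 7.500]] (det J = -1701.250).
Solving J·Δ = −F gives Δ = (-1.352, -1.175, -0.391).
Then the next iterate is (p, q, r)₁ = (1.148, 1.325, 0.109).

(1.148, 1.325, 0.109)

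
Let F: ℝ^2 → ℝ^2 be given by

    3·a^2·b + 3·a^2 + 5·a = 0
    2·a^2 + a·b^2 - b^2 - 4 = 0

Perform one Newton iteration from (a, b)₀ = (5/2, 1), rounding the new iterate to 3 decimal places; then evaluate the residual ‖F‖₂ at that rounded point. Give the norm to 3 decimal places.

12.593

At (5/2, 1): F = (50.000, 10.000).
Jacobian J = [[6·a·b + 6·a + 5, 3·a^2], [4·a + b^2, 2·a·b - 2·b]].
At the point, J = [[35.000, 18.750], [11.000, 3.000]] (det J = -101.250).
Solving J·Δ = −F gives Δ = (-0.370, -1.975).
Then the next iterate is (a, b)₁ = (2.130, -0.975).
Re-evaluating at (2.130, -0.975): F = (10.99027, 6.14801), so ‖F‖₂ = 12.593.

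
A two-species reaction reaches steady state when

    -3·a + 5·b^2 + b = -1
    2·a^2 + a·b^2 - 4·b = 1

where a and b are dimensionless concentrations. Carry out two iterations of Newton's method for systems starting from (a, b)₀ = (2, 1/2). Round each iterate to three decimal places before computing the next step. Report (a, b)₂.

(1.254, 0.654)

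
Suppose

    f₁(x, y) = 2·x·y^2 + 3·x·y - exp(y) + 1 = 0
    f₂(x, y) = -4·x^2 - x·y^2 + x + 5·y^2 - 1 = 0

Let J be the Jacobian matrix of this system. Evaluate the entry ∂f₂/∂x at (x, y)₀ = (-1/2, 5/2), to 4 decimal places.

-1.2500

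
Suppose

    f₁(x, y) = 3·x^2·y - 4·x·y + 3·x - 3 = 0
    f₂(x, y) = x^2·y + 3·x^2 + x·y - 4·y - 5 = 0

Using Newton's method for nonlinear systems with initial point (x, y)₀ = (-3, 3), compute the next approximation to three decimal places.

(-2.240, 1.535)

At (-3, 3): F = (105.000, 28.000).
Jacobian J = [[6·x·y - 4·y + 3, 3·x^2 - 4·x], [2·x·y + 6·x + y, x^2 + x - 4]].
At the point, J = [[-63.000, 39.000], [-33.000, 2.000]] (det J = 1161.000).
Solving J·Δ = −F gives Δ = (0.760, -1.465).
Then the next iterate is (x, y)₁ = (-2.240, 1.535).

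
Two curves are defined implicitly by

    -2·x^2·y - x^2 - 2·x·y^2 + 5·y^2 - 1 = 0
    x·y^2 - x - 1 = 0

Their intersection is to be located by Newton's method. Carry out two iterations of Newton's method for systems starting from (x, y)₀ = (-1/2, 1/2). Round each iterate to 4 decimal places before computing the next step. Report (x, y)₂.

At (-1/2, 1/2): F = (0.0000, -0.6250).
Jacobian J = [[-4·x·y - 2·x - 2·y^2, -2·x^2 - 4·x·y + 10·y], [y^2 - 1, 2·x·y]].
At the point, J = [[1.5000, 5.5000], [-0.7500, -0.5000]] (det J = 3.3750).
Solving J·Δ = −F gives Δ = (-1.0185, 0.2778).
Then the next iterate is (x, y)₁ = (-1.5185, 0.7778).
Round to (-1.5185, 0.7778) and repeat: F = (-2.030644, -0.400151), J = [[6.551412, 7.890673], [-0.395027, -2.362179]].
Δ = (0.6436, -0.2770), so (x, y)₂ = (-0.8749, 0.5008).

(-0.8749, 0.5008)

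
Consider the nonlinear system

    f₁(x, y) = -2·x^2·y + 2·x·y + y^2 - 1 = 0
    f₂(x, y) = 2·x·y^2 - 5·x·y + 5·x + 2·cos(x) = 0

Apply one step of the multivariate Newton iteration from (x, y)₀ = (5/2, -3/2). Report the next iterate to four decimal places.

(3.0222, 0.2873)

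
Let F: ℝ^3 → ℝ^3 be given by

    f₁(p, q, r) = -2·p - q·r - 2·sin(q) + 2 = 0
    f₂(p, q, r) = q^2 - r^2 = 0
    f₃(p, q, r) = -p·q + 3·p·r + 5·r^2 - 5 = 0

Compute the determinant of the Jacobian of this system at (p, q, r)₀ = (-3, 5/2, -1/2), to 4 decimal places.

J = [[-2, -r - 2·cos(q), -q], [0, 2·q, -2·r], [-q + 3·r, -p, 3·p + 10·r]].
At the point, J = [[-2.0000, 2.102287, -2.5000], [0.0000, 5.0000, 1.0000], [-4.0000, 3.0000, -14.0000]].
det J = 87.5909.

87.5909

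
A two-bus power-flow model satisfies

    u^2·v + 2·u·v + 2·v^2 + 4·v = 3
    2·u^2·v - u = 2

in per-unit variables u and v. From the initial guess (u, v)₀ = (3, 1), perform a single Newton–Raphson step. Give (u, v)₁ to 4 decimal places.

At (3, 1): F = (18.0000, 13.0000).
Jacobian J = [[2·u·v + 2·v, u^2 + 2·u + 4·v + 4], [4·u·v - 1, 2·u^2]].
At the point, J = [[8.0000, 23.0000], [11.0000, 18.0000]] (det J = -109.0000).
Solving J·Δ = −F gives Δ = (0.2294, -0.8624).
Then the next iterate is (u, v)₁ = (3.2294, 0.1376).

(3.2294, 0.1376)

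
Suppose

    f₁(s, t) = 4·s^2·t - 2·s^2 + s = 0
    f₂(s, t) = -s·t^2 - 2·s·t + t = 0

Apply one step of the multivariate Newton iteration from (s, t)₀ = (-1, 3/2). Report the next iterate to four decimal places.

(-1.4286, 0.0000)

At (-1, 3/2): F = (3.0000, 6.7500).
Jacobian J = [[8·s·t - 4·s + 1, 4·s^2], [-t^2 - 2·t, -2·s·t - 2·s + 1]].
At the point, J = [[-7.0000, 4.0000], [-5.2500, 6.0000]] (det J = -21.0000).
Solving J·Δ = −F gives Δ = (-0.4286, -1.5000).
Then the next iterate is (s, t)₁ = (-1.4286, 0.0000).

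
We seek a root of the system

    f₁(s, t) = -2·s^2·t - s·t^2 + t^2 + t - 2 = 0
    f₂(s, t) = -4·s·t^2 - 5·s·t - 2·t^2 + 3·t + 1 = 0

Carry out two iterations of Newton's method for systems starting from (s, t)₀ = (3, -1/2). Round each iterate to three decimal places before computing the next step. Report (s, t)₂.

At (3, -1/2): F = (6.000, 3.500).
Jacobian J = [[-4·s·t - t^2, -2·s^2 - 2·s·t + 2·t + 1], [-4·t^2 - 5·t, -8·s·t - 5·s - 4·t + 3]].
At the point, J = [[5.750, -15.000], [1.500, 2.000]] (det J = 34.000).
Solving J·Δ = −F gives Δ = (-1.897, -0.327).
Then the next iterate is (s, t)₁ = (1.103, -0.827).
Round to (1.103, -0.827) and repeat: F = (-0.88517, -1.30545), J = [[2.96479, -1.26286], [1.39928, 8.09045]].
Δ = (0.342, 0.102), so (s, t)₂ = (1.445, -0.725).

(1.445, -0.725)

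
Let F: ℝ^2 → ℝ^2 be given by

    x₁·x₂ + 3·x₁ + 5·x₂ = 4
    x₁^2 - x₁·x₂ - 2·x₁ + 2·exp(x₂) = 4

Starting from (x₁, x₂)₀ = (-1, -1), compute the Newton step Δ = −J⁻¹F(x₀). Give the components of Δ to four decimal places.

(0.9072, 2.2964)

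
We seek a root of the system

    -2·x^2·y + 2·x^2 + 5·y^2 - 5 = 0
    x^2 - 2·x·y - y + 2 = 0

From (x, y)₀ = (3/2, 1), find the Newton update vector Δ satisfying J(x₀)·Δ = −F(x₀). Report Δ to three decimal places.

At (3/2, 1): F = (0.000, 0.250).
Jacobian J = [[-4·x·y + 4·x, -2·x^2 + 10·y], [2·x - 2·y, -2·x - 1]].
At the point, J = [[0.000, 5.500], [1.000, -4.000]] (det J = -5.500).
Solving J·Δ = −F gives Δ = (-0.250, 0.000).

(-0.250, 0.000)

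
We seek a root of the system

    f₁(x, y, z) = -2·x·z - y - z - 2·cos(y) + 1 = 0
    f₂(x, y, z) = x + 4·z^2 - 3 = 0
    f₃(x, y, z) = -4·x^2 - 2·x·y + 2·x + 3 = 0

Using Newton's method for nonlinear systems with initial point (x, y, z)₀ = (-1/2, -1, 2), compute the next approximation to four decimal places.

(-0.5526, -0.5788, 1.2220)

At (-1/2, -1, 2): F = (0.919395, 12.5000, 0.0000).
Jacobian J = [[-2·z, 2·sin(y) - 1, -2·x - 1], [1, 0, 8·z], [-8·x - 2·y + 2, -2·x, 0]].
At the point, J = [[-4.0000, -2.682942, 0.0000], [1.0000, 0.0000, 16.0000], [8.0000, 1.0000, 0.0000]] (det J = -279.416572).
Solving J·Δ = −F gives Δ = (-0.0526, 0.4212, -0.7780).
Then the next iterate is (x, y, z)₁ = (-0.5526, -0.5788, 1.2220).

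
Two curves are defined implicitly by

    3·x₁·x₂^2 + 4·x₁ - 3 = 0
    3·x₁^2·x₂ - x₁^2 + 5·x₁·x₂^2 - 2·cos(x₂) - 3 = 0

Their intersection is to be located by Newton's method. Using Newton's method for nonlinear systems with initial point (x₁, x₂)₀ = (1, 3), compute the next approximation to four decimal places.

At (1, 3): F = (28.0000, 51.979985).
Jacobian J = [[3·x₂^2 + 4, 6·x₁·x₂], [6·x₁·x₂ - 2·x₁ + 5·x₂^2, 3·x₁^2 + 10·x₁·x₂ + 2·sin(x₂)]].
At the point, J = [[31.0000, 18.0000], [61.0000, 33.282240]] (det J = -66.250560).
Solving J·Δ = −F gives Δ = (-0.0564, -1.4584).
Then the next iterate is (x₁, x₂)₁ = (0.9436, 1.5416).

(0.9436, 1.5416)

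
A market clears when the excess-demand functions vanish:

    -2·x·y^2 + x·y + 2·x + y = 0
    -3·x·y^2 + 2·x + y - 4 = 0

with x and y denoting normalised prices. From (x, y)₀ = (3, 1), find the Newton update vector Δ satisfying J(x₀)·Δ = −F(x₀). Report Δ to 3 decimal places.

(-4.640, -0.080)

At (3, 1): F = (4.000, -6.000).
Jacobian J = [[-2·y^2 + y + 2, -4·x·y + x + 1], [-3·y^2 + 2, -6·x·y + 1]].
At the point, J = [[1.000, -8.000], [-1.000, -17.000]] (det J = -25.000).
Solving J·Δ = −F gives Δ = (-4.640, -0.080).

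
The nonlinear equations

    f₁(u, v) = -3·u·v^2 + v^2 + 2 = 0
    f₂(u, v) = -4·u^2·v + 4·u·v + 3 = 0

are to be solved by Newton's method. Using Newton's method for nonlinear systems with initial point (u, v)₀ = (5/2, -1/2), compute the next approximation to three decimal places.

(0.687, -0.767)

At (5/2, -1/2): F = (0.375, 10.500).
Jacobian J = [[-3·v^2, -6·u·v + 2·v], [-8·u·v + 4·v, -4·u^2 + 4·u]].
At the point, J = [[-0.750, 6.500], [8.000, -15.000]] (det J = -40.750).
Solving J·Δ = −F gives Δ = (-1.813, -0.267).
Then the next iterate is (u, v)₁ = (0.687, -0.767).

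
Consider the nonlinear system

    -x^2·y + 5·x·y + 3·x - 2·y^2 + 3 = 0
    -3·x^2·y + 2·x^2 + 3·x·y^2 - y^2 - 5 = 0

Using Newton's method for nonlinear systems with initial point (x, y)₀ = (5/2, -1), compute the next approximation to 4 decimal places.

(1.4349, -0.9078)

At (5/2, -1): F = (2.2500, 32.7500).
Jacobian J = [[-2·x·y + 5·y + 3, -x^2 + 5·x - 4·y], [-6·x·y + 4·x + 3·y^2, -3·x^2 + 6·x·y - 2·y]].
At the point, J = [[3.0000, 10.2500], [28.0000, -31.7500]] (det J = -382.2500).
Solving J·Δ = −F gives Δ = (-1.0651, 0.0922).
Then the next iterate is (x, y)₁ = (1.4349, -0.9078).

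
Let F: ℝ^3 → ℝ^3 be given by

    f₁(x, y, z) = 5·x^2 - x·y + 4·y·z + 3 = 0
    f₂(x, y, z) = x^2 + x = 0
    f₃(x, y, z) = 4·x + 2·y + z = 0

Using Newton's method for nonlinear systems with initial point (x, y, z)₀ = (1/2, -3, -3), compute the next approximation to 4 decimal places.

(0.1250, 2.5000, -5.5000)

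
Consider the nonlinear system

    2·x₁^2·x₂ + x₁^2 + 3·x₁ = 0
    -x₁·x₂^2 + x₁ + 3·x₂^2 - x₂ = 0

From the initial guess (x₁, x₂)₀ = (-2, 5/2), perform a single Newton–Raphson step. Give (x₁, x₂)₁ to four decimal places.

(-1.5281, 1.4886)

At (-2, 5/2): F = (18.0000, 26.7500).
Jacobian J = [[4·x₁·x₂ + 2·x₁ + 3, 2·x₁^2], [-x₂^2 + 1, -2·x₁·x₂ + 6·x₂ - 1]].
At the point, J = [[-21.0000, 8.0000], [-5.2500, 24.0000]] (det J = -462.0000).
Solving J·Δ = −F gives Δ = (0.4719, -1.0114).
Then the next iterate is (x₁, x₂)₁ = (-1.5281, 1.4886).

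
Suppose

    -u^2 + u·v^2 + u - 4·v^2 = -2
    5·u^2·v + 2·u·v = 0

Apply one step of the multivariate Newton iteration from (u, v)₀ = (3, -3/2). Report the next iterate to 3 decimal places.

(26.800, 22.400)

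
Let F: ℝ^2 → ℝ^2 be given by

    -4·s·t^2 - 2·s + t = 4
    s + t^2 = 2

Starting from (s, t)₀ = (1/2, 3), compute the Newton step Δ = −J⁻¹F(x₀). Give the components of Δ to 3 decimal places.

(-0.173, -1.221)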